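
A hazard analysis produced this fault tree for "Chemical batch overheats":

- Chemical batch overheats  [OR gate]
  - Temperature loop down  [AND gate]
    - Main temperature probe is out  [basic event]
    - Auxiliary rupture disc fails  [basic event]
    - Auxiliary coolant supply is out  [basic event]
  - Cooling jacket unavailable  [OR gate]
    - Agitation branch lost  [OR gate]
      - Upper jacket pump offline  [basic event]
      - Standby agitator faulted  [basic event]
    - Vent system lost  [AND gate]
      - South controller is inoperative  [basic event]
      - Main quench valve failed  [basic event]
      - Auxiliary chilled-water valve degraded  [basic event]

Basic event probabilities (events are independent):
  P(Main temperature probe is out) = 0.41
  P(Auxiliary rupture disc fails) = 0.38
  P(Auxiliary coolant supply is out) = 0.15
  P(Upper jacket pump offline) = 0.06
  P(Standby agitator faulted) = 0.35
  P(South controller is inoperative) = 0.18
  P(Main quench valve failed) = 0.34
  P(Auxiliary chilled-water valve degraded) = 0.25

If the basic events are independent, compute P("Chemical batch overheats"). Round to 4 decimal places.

0.4124

P(Temperature loop down) [AND] = 0.41 × 0.38 × 0.15 = 0.023370
P(Agitation branch lost) [OR] = 1 − (1−0.06) × (1−0.35) = 0.389000
P(Vent system lost) [AND] = 0.18 × 0.34 × 0.25 = 0.015300
P(Cooling jacket unavailable) [OR] = 1 − (1−0.389000) × (1−0.015300) = 0.398348
P(Chemical batch overheats) [OR] = 1 − (1−0.023370) × (1−0.398348) = 0.412409
Rounded to 4 decimal places: P(Chemical batch overheats) ≈ 0.4124.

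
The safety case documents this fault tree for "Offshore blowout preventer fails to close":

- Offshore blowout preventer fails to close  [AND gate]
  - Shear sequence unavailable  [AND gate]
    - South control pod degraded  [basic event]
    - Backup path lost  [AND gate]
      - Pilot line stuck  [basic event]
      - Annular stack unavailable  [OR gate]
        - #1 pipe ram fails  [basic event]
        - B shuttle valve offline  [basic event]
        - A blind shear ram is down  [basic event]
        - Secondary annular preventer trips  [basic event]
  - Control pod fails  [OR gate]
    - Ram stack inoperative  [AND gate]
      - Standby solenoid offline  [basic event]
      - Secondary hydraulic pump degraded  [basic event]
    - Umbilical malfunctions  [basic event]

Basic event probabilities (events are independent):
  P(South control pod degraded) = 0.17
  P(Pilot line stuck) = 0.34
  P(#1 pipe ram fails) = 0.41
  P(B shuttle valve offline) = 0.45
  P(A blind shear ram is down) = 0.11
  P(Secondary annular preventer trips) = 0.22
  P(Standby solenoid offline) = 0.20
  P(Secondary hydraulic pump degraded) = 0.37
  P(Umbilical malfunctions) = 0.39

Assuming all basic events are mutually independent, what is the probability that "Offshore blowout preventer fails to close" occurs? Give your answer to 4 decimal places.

0.0195

P(Annular stack unavailable) [OR] = 1 − (1−0.41) × (1−0.45) × (1−0.11) × (1−0.22) = 0.774732
P(Backup path lost) [AND] = 0.34 × 0.774732 = 0.263409
P(Shear sequence unavailable) [AND] = 0.17 × 0.263409 = 0.044780
P(Ram stack inoperative) [AND] = 0.20 × 0.37 = 0.074000
P(Control pod fails) [OR] = 1 − (1−0.074000) × (1−0.39) = 0.435140
P(Offshore blowout preventer fails to close) [AND] = 0.044780 × 0.435140 = 0.019486
Rounded to 4 decimal places: P(Offshore blowout preventer fails to close) ≈ 0.0195.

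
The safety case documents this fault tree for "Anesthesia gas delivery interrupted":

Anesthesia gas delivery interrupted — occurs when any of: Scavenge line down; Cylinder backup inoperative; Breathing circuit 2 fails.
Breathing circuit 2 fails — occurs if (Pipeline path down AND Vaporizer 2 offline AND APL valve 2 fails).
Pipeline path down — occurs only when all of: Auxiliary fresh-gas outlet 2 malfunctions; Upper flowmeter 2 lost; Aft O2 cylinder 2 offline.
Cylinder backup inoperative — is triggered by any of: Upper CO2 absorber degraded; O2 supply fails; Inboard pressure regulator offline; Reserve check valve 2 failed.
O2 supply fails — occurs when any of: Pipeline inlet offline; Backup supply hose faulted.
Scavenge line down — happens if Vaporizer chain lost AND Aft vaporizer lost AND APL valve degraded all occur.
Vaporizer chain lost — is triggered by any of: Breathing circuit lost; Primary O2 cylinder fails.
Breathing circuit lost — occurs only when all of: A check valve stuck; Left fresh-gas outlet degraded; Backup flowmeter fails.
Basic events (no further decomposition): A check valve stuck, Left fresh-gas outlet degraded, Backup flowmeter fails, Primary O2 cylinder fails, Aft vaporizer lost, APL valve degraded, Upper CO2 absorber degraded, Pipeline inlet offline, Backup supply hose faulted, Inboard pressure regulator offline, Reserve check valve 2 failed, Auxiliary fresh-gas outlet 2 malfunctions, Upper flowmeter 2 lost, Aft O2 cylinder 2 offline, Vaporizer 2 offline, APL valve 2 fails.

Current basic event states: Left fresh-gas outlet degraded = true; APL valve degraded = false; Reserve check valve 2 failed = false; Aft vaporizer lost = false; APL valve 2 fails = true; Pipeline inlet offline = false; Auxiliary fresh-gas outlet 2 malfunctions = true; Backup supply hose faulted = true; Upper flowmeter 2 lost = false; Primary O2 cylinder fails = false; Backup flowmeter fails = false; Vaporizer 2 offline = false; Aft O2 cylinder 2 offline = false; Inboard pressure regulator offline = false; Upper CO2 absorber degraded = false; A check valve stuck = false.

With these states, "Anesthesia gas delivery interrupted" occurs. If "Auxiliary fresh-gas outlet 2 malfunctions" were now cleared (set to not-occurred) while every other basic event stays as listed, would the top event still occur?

Yes

Counterfactual: set "Auxiliary fresh-gas outlet 2 malfunctions" to not occurred.
Breathing circuit lost [AND]: A check valve stuck=not, Left fresh-gas outlet degraded=occurs, Backup flowmeter fails=not → not all inputs occur → does not occur.
Vaporizer chain lost [OR]: Breathing circuit lost=not, Primary O2 cylinder fails=not → no input occurs → does not occur.
Scavenge line down [AND]: Vaporizer chain lost=not, Aft vaporizer lost=not, APL valve degraded=not → not all inputs occur → does not occur.
O2 supply fails [OR]: Pipeline inlet offline=not, Backup supply hose faulted=occurs → at least one input occurs → occurs.
Cylinder backup inoperative [OR]: Upper CO2 absorber degraded=not, O2 supply fails=occurs, Inboard pressure regulator offline=not, Reserve check valve 2 failed=not → at least one input occurs → occurs.
Pipeline path down [AND]: Auxiliary fresh-gas outlet 2 malfunctions=not, Upper flowmeter 2 lost=not, Aft O2 cylinder 2 offline=not → not all inputs occur → does not occur.
Breathing circuit 2 fails [AND]: Pipeline path down=not, Vaporizer 2 offline=not, APL valve 2 fails=occurs → not all inputs occur → does not occur.
Anesthesia gas delivery interrupted [OR]: Scavenge line down=not, Cylinder backup inoperative=occurs, Breathing circuit 2 fails=not → at least one input occurs → occurs.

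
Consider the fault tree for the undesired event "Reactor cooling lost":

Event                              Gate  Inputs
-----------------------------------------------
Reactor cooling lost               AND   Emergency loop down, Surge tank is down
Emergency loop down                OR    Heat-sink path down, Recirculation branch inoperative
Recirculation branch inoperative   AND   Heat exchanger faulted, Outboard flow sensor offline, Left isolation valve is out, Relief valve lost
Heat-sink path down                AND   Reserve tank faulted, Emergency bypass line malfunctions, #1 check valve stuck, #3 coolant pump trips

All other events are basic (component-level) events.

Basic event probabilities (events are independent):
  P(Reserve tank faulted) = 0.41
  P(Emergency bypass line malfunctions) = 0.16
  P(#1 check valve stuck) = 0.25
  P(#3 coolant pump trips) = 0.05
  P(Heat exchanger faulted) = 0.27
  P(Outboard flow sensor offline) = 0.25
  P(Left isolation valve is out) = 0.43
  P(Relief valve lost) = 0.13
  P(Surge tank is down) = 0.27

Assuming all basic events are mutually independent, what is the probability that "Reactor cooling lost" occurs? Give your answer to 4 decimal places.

0.0012

P(Heat-sink path down) [AND] = 0.41 × 0.16 × 0.25 × 0.05 = 0.000820
P(Recirculation branch inoperative) [AND] = 0.27 × 0.25 × 0.43 × 0.13 = 0.003773
P(Emergency loop down) [OR] = 1 − (1−0.000820) × (1−0.003773) = 0.004590
P(Reactor cooling lost) [AND] = 0.004590 × 0.27 = 0.001239
Rounded to 4 decimal places: P(Reactor cooling lost) ≈ 0.0012.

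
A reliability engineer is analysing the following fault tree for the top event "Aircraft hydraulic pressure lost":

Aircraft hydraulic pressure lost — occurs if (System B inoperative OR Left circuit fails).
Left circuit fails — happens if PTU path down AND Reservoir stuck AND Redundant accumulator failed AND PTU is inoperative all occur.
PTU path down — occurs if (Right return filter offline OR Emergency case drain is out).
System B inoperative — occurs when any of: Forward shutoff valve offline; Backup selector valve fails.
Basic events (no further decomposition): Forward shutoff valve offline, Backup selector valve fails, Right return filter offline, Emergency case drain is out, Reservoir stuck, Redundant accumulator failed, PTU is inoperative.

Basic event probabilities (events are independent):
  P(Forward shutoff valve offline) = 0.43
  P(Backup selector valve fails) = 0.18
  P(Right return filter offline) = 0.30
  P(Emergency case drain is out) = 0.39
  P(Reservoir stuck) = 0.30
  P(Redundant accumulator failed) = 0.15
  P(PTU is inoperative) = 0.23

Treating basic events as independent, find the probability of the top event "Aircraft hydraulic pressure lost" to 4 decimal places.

P(System B inoperative) [OR] = 1 − (1−0.43) × (1−0.18) = 0.532600
P(PTU path down) [OR] = 1 − (1−0.30) × (1−0.39) = 0.573000
P(Left circuit fails) [AND] = 0.573000 × 0.30 × 0.15 × 0.23 = 0.005931
P(Aircraft hydraulic pressure lost) [OR] = 1 − (1−0.532600) × (1−0.005931) = 0.535372
Rounded to 4 decimal places: P(Aircraft hydraulic pressure lost) ≈ 0.5354.

0.5354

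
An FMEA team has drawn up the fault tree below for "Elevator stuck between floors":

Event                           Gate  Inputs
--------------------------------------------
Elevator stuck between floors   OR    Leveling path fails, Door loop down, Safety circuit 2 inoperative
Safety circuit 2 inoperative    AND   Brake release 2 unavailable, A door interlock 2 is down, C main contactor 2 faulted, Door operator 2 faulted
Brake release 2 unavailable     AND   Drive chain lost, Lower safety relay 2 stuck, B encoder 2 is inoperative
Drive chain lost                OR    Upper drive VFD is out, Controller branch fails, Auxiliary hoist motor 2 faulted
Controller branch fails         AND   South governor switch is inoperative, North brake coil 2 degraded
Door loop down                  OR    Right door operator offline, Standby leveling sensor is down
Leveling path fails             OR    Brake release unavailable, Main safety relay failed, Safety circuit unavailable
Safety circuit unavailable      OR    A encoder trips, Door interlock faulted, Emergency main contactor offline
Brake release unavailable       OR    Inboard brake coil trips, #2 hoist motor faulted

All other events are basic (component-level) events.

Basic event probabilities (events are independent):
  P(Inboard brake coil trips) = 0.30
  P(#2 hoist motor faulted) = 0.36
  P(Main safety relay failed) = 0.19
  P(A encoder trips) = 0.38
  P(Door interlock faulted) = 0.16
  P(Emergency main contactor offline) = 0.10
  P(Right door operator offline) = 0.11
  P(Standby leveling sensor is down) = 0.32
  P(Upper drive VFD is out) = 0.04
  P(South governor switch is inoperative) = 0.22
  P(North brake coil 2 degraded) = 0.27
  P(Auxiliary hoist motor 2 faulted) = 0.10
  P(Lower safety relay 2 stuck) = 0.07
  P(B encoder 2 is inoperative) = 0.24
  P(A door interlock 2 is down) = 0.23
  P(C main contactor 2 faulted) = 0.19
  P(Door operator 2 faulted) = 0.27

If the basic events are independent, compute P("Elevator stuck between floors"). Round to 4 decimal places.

P(Brake release unavailable) [OR] = 1 − (1−0.30) × (1−0.36) = 0.552000
P(Safety circuit unavailable) [OR] = 1 − (1−0.38) × (1−0.16) × (1−0.10) = 0.531280
P(Leveling path fails) [OR] = 1 − (1−0.552000) × (1−0.19) × (1−0.531280) = 0.829911
P(Door loop down) [OR] = 1 − (1−0.11) × (1−0.32) = 0.394800
P(Controller branch fails) [AND] = 0.22 × 0.27 = 0.059400
P(Drive chain lost) [OR] = 1 − (1−0.04) × (1−0.059400) × (1−0.10) = 0.187322
P(Brake release 2 unavailable) [AND] = 0.187322 × 0.07 × 0.24 = 0.003147
P(Safety circuit 2 inoperative) [AND] = 0.003147 × 0.23 × 0.19 × 0.27 = 0.000037
P(Elevator stuck between floors) [OR] = 1 − (1−0.829911) × (1−0.394800) × (1−0.000037) = 0.897066
Rounded to 4 decimal places: P(Elevator stuck between floors) ≈ 0.8971.

0.8971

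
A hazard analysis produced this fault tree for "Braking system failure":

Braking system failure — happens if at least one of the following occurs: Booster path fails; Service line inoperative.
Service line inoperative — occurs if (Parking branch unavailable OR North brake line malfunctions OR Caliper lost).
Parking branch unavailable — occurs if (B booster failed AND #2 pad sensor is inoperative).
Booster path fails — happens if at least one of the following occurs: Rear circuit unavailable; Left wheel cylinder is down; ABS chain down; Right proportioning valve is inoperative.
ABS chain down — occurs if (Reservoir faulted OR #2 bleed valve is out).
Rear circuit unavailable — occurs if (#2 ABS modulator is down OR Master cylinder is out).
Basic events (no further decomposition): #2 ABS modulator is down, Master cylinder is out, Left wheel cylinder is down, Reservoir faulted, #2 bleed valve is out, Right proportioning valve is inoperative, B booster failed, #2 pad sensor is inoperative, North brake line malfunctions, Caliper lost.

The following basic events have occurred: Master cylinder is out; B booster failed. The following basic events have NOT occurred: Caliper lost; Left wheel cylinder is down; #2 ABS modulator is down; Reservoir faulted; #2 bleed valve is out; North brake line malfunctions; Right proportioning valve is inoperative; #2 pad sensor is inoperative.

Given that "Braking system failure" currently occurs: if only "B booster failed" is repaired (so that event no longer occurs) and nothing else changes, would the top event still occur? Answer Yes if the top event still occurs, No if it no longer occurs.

Yes

Counterfactual: set "B booster failed" to not occurred.
Rear circuit unavailable [OR]: #2 ABS modulator is down=not, Master cylinder is out=occurs → at least one input occurs → occurs.
ABS chain down [OR]: Reservoir faulted=not, #2 bleed valve is out=not → no input occurs → does not occur.
Booster path fails [OR]: Rear circuit unavailable=occurs, Left wheel cylinder is down=not, ABS chain down=not, Right proportioning valve is inoperative=not → at least one input occurs → occurs.
Parking branch unavailable [AND]: B booster failed=not, #2 pad sensor is inoperative=not → not all inputs occur → does not occur.
Service line inoperative [OR]: Parking branch unavailable=not, North brake line malfunctions=not, Caliper lost=not → no input occurs → does not occur.
Braking system failure [OR]: Booster path fails=occurs, Service line inoperative=not → at least one input occurs → occurs.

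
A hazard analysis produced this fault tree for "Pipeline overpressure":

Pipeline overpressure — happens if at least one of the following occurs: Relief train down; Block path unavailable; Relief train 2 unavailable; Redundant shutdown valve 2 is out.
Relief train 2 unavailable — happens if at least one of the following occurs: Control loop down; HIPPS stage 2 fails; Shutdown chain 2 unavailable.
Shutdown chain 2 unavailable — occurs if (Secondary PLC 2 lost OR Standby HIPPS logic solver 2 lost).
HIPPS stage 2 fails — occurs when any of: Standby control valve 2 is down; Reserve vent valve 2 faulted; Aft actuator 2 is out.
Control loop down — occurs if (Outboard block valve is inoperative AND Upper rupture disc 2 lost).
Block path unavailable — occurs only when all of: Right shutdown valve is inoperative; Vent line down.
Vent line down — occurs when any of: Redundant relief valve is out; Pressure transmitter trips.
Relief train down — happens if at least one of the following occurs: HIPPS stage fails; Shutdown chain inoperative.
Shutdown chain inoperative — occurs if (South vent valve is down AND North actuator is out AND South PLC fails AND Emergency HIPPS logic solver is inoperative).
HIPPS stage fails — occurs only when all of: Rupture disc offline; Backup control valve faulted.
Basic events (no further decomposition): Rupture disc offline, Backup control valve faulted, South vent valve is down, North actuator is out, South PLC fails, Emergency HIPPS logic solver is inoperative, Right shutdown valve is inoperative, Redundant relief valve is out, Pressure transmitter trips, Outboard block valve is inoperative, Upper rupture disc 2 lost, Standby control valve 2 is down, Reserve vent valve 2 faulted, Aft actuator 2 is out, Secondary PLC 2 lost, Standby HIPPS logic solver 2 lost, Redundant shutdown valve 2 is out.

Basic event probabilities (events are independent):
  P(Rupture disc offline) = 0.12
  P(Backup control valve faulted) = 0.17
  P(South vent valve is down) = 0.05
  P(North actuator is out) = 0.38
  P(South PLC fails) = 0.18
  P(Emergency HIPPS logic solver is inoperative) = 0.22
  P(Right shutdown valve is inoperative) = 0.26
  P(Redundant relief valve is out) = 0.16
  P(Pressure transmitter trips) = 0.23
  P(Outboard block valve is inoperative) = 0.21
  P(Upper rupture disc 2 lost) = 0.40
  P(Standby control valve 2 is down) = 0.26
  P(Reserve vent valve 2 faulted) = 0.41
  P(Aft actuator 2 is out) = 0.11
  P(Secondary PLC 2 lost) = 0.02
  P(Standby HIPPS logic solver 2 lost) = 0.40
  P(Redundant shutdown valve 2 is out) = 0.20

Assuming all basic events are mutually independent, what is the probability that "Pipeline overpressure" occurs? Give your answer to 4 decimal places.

P(HIPPS stage fails) [AND] = 0.12 × 0.17 = 0.020400
P(Shutdown chain inoperative) [AND] = 0.05 × 0.38 × 0.18 × 0.22 = 0.000752
P(Relief train down) [OR] = 1 − (1−0.020400) × (1−0.000752) = 0.021137
P(Vent line down) [OR] = 1 − (1−0.16) × (1−0.23) = 0.353200
P(Block path unavailable) [AND] = 0.26 × 0.353200 = 0.091832
P(Control loop down) [AND] = 0.21 × 0.40 = 0.084000
P(HIPPS stage 2 fails) [OR] = 1 − (1−0.26) × (1−0.41) × (1−0.11) = 0.611426
P(Shutdown chain 2 unavailable) [OR] = 1 − (1−0.02) × (1−0.40) = 0.412000
P(Relief train 2 unavailable) [OR] = 1 − (1−0.084000) × (1−0.611426) × (1−0.412000) = 0.790711
P(Pipeline overpressure) [OR] = 1 − (1−0.021137) × (1−0.091832) × (1−0.790711) × (1−0.20) = 0.851158
Rounded to 4 decimal places: P(Pipeline overpressure) ≈ 0.8512.

0.8512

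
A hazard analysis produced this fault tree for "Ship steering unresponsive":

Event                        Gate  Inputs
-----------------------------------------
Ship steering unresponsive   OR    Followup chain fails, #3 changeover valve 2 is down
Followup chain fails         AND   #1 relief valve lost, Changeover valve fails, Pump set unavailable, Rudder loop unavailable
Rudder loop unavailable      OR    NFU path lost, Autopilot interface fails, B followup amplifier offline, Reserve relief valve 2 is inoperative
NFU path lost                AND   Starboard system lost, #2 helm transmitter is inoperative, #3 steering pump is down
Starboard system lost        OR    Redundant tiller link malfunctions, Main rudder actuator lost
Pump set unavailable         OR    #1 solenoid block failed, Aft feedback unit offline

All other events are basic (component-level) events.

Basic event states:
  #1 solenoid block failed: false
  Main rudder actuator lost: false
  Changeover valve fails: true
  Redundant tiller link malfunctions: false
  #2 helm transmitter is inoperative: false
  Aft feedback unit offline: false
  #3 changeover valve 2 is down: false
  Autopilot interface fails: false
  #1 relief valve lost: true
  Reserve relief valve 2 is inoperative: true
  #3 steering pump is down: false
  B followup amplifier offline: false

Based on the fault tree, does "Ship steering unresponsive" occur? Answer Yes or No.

Pump set unavailable [OR]: #1 solenoid block failed=not, Aft feedback unit offline=not → no input occurs → does not occur.
Starboard system lost [OR]: Redundant tiller link malfunctions=not, Main rudder actuator lost=not → no input occurs → does not occur.
NFU path lost [AND]: Starboard system lost=not, #2 helm transmitter is inoperative=not, #3 steering pump is down=not → not all inputs occur → does not occur.
Rudder loop unavailable [OR]: NFU path lost=not, Autopilot interface fails=not, B followup amplifier offline=not, Reserve relief valve 2 is inoperative=occurs → at least one input occurs → occurs.
Followup chain fails [AND]: #1 relief valve lost=occurs, Changeover valve fails=occurs, Pump set unavailable=not, Rudder loop unavailable=occurs → not all inputs occur → does not occur.
Ship steering unresponsive [OR]: Followup chain fails=not, #3 changeover valve 2 is down=not → no input occurs → does not occur.

No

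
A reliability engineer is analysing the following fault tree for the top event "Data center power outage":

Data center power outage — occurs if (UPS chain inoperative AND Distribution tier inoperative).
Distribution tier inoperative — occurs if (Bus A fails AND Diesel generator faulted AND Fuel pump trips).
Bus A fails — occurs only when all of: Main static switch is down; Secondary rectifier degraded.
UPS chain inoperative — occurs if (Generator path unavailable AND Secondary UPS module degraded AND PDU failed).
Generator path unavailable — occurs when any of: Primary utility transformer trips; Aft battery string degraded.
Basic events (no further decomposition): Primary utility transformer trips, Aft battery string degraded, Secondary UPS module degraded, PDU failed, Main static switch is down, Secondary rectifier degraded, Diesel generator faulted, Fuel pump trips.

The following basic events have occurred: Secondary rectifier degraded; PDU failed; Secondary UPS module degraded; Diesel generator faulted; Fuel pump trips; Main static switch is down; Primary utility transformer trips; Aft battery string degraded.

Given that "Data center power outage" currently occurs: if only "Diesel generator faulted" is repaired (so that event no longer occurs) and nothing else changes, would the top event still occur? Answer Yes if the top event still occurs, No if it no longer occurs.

Counterfactual: set "Diesel generator faulted" to not occurred.
Generator path unavailable [OR]: Primary utility transformer trips=occurs, Aft battery string degraded=occurs → at least one input occurs → occurs.
UPS chain inoperative [AND]: Generator path unavailable=occurs, Secondary UPS module degraded=occurs, PDU failed=occurs → all inputs occur → occurs.
Bus A fails [AND]: Main static switch is down=occurs, Secondary rectifier degraded=occurs → all inputs occur → occurs.
Distribution tier inoperative [AND]: Bus A fails=occurs, Diesel generator faulted=not, Fuel pump trips=occurs → not all inputs occur → does not occur.
Data center power outage [AND]: UPS chain inoperative=occurs, Distribution tier inoperative=not → not all inputs occur → does not occur.

No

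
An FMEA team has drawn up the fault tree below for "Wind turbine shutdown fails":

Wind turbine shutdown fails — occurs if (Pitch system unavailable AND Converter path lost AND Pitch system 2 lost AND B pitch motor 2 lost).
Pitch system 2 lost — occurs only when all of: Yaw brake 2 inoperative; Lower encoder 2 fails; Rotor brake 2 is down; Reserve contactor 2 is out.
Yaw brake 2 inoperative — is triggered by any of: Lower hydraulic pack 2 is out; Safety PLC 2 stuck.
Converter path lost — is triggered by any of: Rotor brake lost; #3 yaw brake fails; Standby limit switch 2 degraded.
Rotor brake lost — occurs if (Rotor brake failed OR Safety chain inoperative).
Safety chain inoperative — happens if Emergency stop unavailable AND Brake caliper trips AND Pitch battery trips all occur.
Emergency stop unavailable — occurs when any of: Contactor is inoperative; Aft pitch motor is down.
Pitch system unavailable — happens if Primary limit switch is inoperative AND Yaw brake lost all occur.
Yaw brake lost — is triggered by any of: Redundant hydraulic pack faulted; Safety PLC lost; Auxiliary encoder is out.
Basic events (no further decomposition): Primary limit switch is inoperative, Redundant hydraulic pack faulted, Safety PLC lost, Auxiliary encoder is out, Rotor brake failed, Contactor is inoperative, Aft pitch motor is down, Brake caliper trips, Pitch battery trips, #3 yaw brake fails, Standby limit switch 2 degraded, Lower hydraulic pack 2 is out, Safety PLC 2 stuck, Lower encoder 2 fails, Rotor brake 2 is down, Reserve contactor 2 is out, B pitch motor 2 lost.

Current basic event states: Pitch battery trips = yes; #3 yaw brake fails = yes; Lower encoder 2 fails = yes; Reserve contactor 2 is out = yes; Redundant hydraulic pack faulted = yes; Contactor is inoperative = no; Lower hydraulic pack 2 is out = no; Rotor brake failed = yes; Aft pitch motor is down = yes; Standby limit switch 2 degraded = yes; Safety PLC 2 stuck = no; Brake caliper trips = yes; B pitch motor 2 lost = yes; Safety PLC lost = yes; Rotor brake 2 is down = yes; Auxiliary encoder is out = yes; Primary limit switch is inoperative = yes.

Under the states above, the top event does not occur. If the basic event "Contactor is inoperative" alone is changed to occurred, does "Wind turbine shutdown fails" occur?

Counterfactual: set "Contactor is inoperative" to occurred.
Yaw brake lost [OR]: Redundant hydraulic pack faulted=occurs, Safety PLC lost=occurs, Auxiliary encoder is out=occurs → at least one input occurs → occurs.
Pitch system unavailable [AND]: Primary limit switch is inoperative=occurs, Yaw brake lost=occurs → all inputs occur → occurs.
Emergency stop unavailable [OR]: Contactor is inoperative=occurs, Aft pitch motor is down=occurs → at least one input occurs → occurs.
Safety chain inoperative [AND]: Emergency stop unavailable=occurs, Brake caliper trips=occurs, Pitch battery trips=occurs → all inputs occur → occurs.
Rotor brake lost [OR]: Rotor brake failed=occurs, Safety chain inoperative=occurs → at least one input occurs → occurs.
Converter path lost [OR]: Rotor brake lost=occurs, #3 yaw brake fails=occurs, Standby limit switch 2 degraded=occurs → at least one input occurs → occurs.
Yaw brake 2 inoperative [OR]: Lower hydraulic pack 2 is out=not, Safety PLC 2 stuck=not → no input occurs → does not occur.
Pitch system 2 lost [AND]: Yaw brake 2 inoperative=not, Lower encoder 2 fails=occurs, Rotor brake 2 is down=occurs, Reserve contactor 2 is out=occurs → not all inputs occur → does not occur.
Wind turbine shutdown fails [AND]: Pitch system unavailable=occurs, Converter path lost=occurs, Pitch system 2 lost=not, B pitch motor 2 lost=occurs → not all inputs occur → does not occur.

No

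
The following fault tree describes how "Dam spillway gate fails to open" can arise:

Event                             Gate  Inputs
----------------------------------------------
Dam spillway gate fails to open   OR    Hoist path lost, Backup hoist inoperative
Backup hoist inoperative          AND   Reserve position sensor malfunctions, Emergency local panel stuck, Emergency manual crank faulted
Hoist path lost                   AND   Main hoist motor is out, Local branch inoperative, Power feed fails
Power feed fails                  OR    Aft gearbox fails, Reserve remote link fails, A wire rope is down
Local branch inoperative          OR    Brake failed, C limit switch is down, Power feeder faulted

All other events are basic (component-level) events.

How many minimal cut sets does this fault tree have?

Local branch inoperative [OR]: union of children's cut sets → 3 cut set(s).
Power feed fails [OR]: union of children's cut sets → 3 cut set(s).
Hoist path lost [AND]: one cut set from each child combined → 1 × 3 × 3 = 9 cut set(s).
Backup hoist inoperative [AND]: one cut set from each child combined → 1 × 1 × 1 = 1 cut set(s).
Dam spillway gate fails to open [OR]: union of children's cut sets → 10 cut set(s).
Minimal cut sets: {Aft gearbox fails, Brake failed, Main hoist motor is out}; {Brake failed, Main hoist motor is out, Reserve remote link fails}; {A wire rope is down, Brake failed, Main hoist motor is out}; {Aft gearbox fails, C limit switch is down, Main hoist motor is out}; {C limit switch is down, Main hoist motor is out, Reserve remote link fails}; {A wire rope is down, C limit switch is down, Main hoist motor is out}; {Aft gearbox fails, Main hoist motor is out, Power feeder faulted}; {Main hoist motor is out, Power feeder faulted, Reserve remote link fails}; {A wire rope is down, Main hoist motor is out, Power feeder faulted}; {Emergency local panel stuck, Emergency manual crank faulted, Reserve position sensor malfunctions}.

10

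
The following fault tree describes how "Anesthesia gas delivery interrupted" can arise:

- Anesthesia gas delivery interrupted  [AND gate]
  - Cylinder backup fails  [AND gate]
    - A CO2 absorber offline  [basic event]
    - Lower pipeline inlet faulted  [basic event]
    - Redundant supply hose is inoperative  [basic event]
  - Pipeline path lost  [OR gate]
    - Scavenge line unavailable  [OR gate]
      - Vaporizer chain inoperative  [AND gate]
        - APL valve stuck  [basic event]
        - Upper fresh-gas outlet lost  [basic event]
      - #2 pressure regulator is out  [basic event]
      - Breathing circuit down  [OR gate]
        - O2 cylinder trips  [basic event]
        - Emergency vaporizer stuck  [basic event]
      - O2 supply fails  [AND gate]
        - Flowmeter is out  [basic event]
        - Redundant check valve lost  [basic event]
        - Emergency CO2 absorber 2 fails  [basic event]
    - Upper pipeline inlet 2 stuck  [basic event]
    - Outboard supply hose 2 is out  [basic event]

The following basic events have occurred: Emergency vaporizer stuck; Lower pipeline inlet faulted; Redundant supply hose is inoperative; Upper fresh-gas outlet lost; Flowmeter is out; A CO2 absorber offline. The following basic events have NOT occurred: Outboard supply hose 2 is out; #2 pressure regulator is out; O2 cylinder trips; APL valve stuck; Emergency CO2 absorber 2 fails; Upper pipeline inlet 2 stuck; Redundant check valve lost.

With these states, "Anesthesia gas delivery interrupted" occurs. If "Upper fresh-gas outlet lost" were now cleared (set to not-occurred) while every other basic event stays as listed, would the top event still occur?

Counterfactual: set "Upper fresh-gas outlet lost" to not occurred.
Cylinder backup fails [AND]: A CO2 absorber offline=occurs, Lower pipeline inlet faulted=occurs, Redundant supply hose is inoperative=occurs → all inputs occur → occurs.
Vaporizer chain inoperative [AND]: APL valve stuck=not, Upper fresh-gas outlet lost=not → not all inputs occur → does not occur.
Breathing circuit down [OR]: O2 cylinder trips=not, Emergency vaporizer stuck=occurs → at least one input occurs → occurs.
O2 supply fails [AND]: Flowmeter is out=occurs, Redundant check valve lost=not, Emergency CO2 absorber 2 fails=not → not all inputs occur → does not occur.
Scavenge line unavailable [OR]: Vaporizer chain inoperative=not, #2 pressure regulator is out=not, Breathing circuit down=occurs, O2 supply fails=not → at least one input occurs → occurs.
Pipeline path lost [OR]: Scavenge line unavailable=occurs, Upper pipeline inlet 2 stuck=not, Outboard supply hose 2 is out=not → at least one input occurs → occurs.
Anesthesia gas delivery interrupted [AND]: Cylinder backup fails=occurs, Pipeline path lost=occurs → all inputs occur → occurs.

Yes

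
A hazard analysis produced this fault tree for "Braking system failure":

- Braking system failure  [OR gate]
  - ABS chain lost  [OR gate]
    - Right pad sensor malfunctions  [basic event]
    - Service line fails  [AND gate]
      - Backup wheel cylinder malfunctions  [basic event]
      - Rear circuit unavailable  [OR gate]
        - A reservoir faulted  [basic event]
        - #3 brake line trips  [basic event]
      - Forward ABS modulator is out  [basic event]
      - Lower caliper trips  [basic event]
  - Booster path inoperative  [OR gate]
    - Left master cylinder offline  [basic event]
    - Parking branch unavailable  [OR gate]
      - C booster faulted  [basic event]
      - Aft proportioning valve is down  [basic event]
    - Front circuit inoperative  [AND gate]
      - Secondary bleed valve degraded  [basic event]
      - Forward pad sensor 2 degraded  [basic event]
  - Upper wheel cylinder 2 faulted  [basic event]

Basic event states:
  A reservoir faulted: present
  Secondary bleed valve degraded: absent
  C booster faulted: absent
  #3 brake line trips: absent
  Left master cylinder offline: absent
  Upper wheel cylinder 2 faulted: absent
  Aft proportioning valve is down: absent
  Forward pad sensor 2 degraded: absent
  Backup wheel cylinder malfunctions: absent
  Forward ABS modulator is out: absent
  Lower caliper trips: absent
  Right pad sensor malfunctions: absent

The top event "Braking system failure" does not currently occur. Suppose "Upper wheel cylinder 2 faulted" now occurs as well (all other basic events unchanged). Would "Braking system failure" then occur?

Yes

Counterfactual: set "Upper wheel cylinder 2 faulted" to occurred.
Rear circuit unavailable [OR]: A reservoir faulted=occurs, #3 brake line trips=not → at least one input occurs → occurs.
Service line fails [AND]: Backup wheel cylinder malfunctions=not, Rear circuit unavailable=occurs, Forward ABS modulator is out=not, Lower caliper trips=not → not all inputs occur → does not occur.
ABS chain lost [OR]: Right pad sensor malfunctions=not, Service line fails=not → no input occurs → does not occur.
Parking branch unavailable [OR]: C booster faulted=not, Aft proportioning valve is down=not → no input occurs → does not occur.
Front circuit inoperative [AND]: Secondary bleed valve degraded=not, Forward pad sensor 2 degraded=not → not all inputs occur → does not occur.
Booster path inoperative [OR]: Left master cylinder offline=not, Parking branch unavailable=not, Front circuit inoperative=not → no input occurs → does not occur.
Braking system failure [OR]: ABS chain lost=not, Booster path inoperative=not, Upper wheel cylinder 2 faulted=occurs → at least one input occurs → occurs.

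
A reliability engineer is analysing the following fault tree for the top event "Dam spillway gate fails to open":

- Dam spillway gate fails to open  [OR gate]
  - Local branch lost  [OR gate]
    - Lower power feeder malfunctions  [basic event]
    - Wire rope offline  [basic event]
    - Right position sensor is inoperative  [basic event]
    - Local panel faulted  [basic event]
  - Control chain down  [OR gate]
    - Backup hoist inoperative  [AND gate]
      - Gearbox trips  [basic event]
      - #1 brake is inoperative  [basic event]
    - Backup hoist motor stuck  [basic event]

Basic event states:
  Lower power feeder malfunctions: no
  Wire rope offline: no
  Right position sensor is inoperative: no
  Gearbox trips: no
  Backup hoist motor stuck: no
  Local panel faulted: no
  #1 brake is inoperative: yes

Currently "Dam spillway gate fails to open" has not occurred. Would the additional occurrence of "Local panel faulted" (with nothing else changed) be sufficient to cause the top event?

Yes

Counterfactual: set "Local panel faulted" to occurred.
Local branch lost [OR]: Lower power feeder malfunctions=not, Wire rope offline=not, Right position sensor is inoperative=not, Local panel faulted=occurs → at least one input occurs → occurs.
Backup hoist inoperative [AND]: Gearbox trips=not, #1 brake is inoperative=occurs → not all inputs occur → does not occur.
Control chain down [OR]: Backup hoist inoperative=not, Backup hoist motor stuck=not → no input occurs → does not occur.
Dam spillway gate fails to open [OR]: Local branch lost=occurs, Control chain down=not → at least one input occurs → occurs.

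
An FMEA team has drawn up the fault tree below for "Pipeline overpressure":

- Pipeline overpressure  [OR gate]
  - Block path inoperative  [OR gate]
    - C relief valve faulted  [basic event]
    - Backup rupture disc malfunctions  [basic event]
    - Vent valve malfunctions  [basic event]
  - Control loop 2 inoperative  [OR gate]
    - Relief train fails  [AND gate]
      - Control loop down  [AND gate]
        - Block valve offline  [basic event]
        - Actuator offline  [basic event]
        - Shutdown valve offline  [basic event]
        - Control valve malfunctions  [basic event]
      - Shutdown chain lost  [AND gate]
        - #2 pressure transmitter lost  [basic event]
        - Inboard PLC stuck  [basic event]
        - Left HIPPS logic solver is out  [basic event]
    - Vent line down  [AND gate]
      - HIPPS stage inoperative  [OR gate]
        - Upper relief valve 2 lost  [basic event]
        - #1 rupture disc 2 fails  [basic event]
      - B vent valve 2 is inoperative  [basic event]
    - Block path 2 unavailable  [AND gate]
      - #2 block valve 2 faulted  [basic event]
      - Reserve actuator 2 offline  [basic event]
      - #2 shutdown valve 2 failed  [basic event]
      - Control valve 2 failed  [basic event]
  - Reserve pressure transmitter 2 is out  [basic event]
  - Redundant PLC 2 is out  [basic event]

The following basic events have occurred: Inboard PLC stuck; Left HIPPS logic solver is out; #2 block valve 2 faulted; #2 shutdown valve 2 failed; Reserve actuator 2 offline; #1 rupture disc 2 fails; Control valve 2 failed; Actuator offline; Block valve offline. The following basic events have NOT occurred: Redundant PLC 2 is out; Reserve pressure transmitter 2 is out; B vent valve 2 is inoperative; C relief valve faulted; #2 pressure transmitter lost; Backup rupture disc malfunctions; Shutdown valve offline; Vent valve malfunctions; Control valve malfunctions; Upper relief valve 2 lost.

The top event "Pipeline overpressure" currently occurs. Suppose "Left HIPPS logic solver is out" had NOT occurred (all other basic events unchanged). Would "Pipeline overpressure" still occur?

Counterfactual: set "Left HIPPS logic solver is out" to not occurred.
Block path inoperative [OR]: C relief valve faulted=not, Backup rupture disc malfunctions=not, Vent valve malfunctions=not → no input occurs → does not occur.
Control loop down [AND]: Block valve offline=occurs, Actuator offline=occurs, Shutdown valve offline=not, Control valve malfunctions=not → not all inputs occur → does not occur.
Shutdown chain lost [AND]: #2 pressure transmitter lost=not, Inboard PLC stuck=occurs, Left HIPPS logic solver is out=not → not all inputs occur → does not occur.
Relief train fails [AND]: Control loop down=not, Shutdown chain lost=not → not all inputs occur → does not occur.
HIPPS stage inoperative [OR]: Upper relief valve 2 lost=not, #1 rupture disc 2 fails=occurs → at least one input occurs → occurs.
Vent line down [AND]: HIPPS stage inoperative=occurs, B vent valve 2 is inoperative=not → not all inputs occur → does not occur.
Block path 2 unavailable [AND]: #2 block valve 2 faulted=occurs, Reserve actuator 2 offline=occurs, #2 shutdown valve 2 failed=occurs, Control valve 2 failed=occurs → all inputs occur → occurs.
Control loop 2 inoperative [OR]: Relief train fails=not, Vent line down=not, Block path 2 unavailable=occurs → at least one input occurs → occurs.
Pipeline overpressure [OR]: Block path inoperative=not, Control loop 2 inoperative=occurs, Reserve pressure transmitter 2 is out=not, Redundant PLC 2 is out=not → at least one input occurs → occurs.

Yes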